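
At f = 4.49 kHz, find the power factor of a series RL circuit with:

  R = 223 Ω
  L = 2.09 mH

Step 1 — Angular frequency: ω = 2π·f = 2π·4490 = 2.821e+04 rad/s.
Step 2 — Component impedances:
  R: Z = R = 223 Ω
  L: Z = jωL = j·2.821e+04·0.00209 = 0 + j58.96 Ω
Step 3 — Series combination: Z_total = R + L = 223 + j58.96 Ω = 230.7∠14.8° Ω.
Step 4 — Power factor: PF = cos(φ) = Re(Z)/|Z| = 223/230.66 = 0.9668.
Step 5 — Type: Im(Z) = 58.96 ⇒ lagging (phase φ = 14.8°).

PF = 0.9668 (lagging, φ = 14.8°)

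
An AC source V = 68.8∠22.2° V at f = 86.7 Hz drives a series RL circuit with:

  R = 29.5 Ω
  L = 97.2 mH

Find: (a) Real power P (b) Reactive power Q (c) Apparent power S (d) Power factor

Step 1 — Angular frequency: ω = 2π·f = 2π·86.7 = 544.8 rad/s.
Step 2 — Component impedances:
  R: Z = R = 29.5 Ω
  L: Z = jωL = j·544.8·0.0972 = 0 + j52.95 Ω
Step 3 — Series combination: Z_total = R + L = 29.5 + j52.95 Ω = 60.61∠60.9° Ω.
Step 4 — Source phasor: V = 68.8∠22.2° V = 63.7 + j26 V.
Step 5 — Current: I = V / Z = 0.8861 - j0.7093 A = 1.135∠-38.7° A.
Step 6 — Complex power: S = V·I* = 38.01 + j68.22 VA.
Step 7 — Real power: P = Re(S) = 38.01 W.
Step 8 — Reactive power: Q = Im(S) = 68.22 VAR.
Step 9 — Apparent power: |S| = 78.09 VA.
Step 10 — Power factor: PF = P/|S| = 0.4867 (lagging).

(a) P = 38.01 W  (b) Q = 68.22 VAR  (c) S = 78.09 VA  (d) PF = 0.4867 (lagging)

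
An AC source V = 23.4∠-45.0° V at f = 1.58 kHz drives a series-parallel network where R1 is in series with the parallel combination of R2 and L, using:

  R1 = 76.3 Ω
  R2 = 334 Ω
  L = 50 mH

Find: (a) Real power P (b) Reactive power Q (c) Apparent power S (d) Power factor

Step 1 — Angular frequency: ω = 2π·f = 2π·1580 = 9927 rad/s.
Step 2 — Component impedances:
  R1: Z = R = 76.3 Ω
  R2: Z = R = 334 Ω
  L: Z = jωL = j·9927·0.05 = 0 + j496.4 Ω
Step 3 — Parallel branch: R2 || L = 1/(1/R2 + 1/L) = 229.9 + j154.7 Ω.
Step 4 — Series with R1: Z_total = R1 + (R2 || L) = 306.2 + j154.7 Ω = 343.1∠26.8° Ω.
Step 5 — Source phasor: V = 23.4∠-45.0° V = 16.55 - j16.55 V.
Step 6 — Current: I = V / Z = 0.0213 - j0.0648 A = 0.06821∠-71.8° A.
Step 7 — Complex power: S = V·I* = 1.425 + j0.7197 VA.
Step 8 — Real power: P = Re(S) = 1.425 W.
Step 9 — Reactive power: Q = Im(S) = 0.7197 VAR.
Step 10 — Apparent power: |S| = 1.596 VA.
Step 11 — Power factor: PF = P/|S| = 0.8926 (lagging).

(a) P = 1.425 W  (b) Q = 0.7197 VAR  (c) S = 1.596 VA  (d) PF = 0.8926 (lagging)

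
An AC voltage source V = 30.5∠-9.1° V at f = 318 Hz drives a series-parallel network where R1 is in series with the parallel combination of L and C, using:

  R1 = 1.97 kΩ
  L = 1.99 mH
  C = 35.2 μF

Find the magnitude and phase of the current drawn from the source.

Step 1 — Angular frequency: ω = 2π·f = 2π·318 = 1998 rad/s.
Step 2 — Component impedances:
  R1: Z = R = 1970 Ω
  L: Z = jωL = j·1998·0.00199 = 0 + j3.976 Ω
  C: Z = 1/(jωC) = -j/(ω·C) = 0 - j14.22 Ω
Step 3 — Parallel branch: L || C = 1/(1/L + 1/C) = 0 + j5.52 Ω.
Step 4 — Series with R1: Z_total = R1 + (L || C) = 1970 + j5.52 Ω = 1970∠0.2° Ω.
Step 5 — Source phasor: V = 30.5∠-9.1° V = 30.12 - j4.824 V.
Step 6 — Ohm's law: I = V / Z_total = (30.12 - j4.824) / (1970 + j5.52) = 0.01528 - j0.002491 A.
Step 7 — Convert to polar: |I| = 0.01548 A, ∠I = -9.3°.

I = 0.01548∠-9.3° A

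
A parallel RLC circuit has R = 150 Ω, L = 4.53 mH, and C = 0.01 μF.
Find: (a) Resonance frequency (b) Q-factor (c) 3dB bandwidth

Step 1 — Resonance: ω₀ = 1/√(LC) = 1/√(0.00453·1e-08) = 1.486e+05 rad/s.
Step 2 — f₀ = ω₀/(2π) = 2.365e+04 Hz.
Step 3 — Parallel Q: Q = R/(ω₀L) = 150/(1.486e+05·0.00453) = 0.2229.
Step 4 — Bandwidth: Δω = ω₀/Q = 6.667e+05 rad/s; BW = Δω/(2π) = 1.061e+05 Hz.

(a) f₀ = 2.365e+04 Hz  (b) Q = 0.2229  (c) BW = 1.061e+05 Hz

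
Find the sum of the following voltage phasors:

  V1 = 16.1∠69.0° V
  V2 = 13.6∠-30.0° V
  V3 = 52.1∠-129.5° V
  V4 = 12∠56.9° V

Step 1 — Convert each phasor to rectangular form:
  V1 = 16.1·(cos(69.0°) + j·sin(69.0°)) = 5.77 + j15.03 V
  V2 = 13.6·(cos(-30.0°) + j·sin(-30.0°)) = 11.78 - j6.8 V
  V3 = 52.1·(cos(-129.5°) + j·sin(-129.5°)) = -33.14 - j40.2 V
  V4 = 12·(cos(56.9°) + j·sin(56.9°)) = 6.553 + j10.05 V
Step 2 — Sum components: V_total = -9.039 - j21.92 V.
Step 3 — Convert to polar: |V_total| = 23.71 V, ∠V_total = -112.4°.

V_total = 23.71∠-112.4° V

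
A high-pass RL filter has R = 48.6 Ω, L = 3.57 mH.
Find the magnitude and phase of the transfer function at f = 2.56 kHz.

Step 1 — Angular frequency: ω = 2π·2560 = 1.608e+04 rad/s.
Step 2 — Transfer function: H(jω) = jωL/(R + jωL).
Step 3 — Numerator jωL = j·57.42; denominator R + jωL = 48.6 + j57.42.
Step 4 — H = 0.5826 + j0.4931.
Step 5 — Magnitude: |H| = 0.7633 (-2.3 dB); phase: φ = 40.2°.

|H| = 0.7633 (-2.3 dB), φ = 40.2°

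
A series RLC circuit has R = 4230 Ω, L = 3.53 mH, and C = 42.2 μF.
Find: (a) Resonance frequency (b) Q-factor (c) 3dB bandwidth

Step 1 — Resonance: ω₀ = 1/√(LC) = 1/√(0.00353·4.22e-05) = 2591 rad/s.
Step 2 — f₀ = ω₀/(2π) = 412.4 Hz.
Step 3 — Series Q: Q = ω₀L/R = 2591·0.00353/4230 = 0.002162.
Step 4 — Bandwidth: Δω = ω₀/Q = 1.198e+06 rad/s; BW = Δω/(2π) = 1.907e+05 Hz.

(a) f₀ = 412.4 Hz  (b) Q = 0.002162  (c) BW = 1.907e+05 Hz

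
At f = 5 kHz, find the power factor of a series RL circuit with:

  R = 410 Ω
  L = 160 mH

Step 1 — Angular frequency: ω = 2π·f = 2π·5000 = 3.142e+04 rad/s.
Step 2 — Component impedances:
  R: Z = R = 410 Ω
  L: Z = jωL = j·3.142e+04·0.16 = 0 + j5027 Ω
Step 3 — Series combination: Z_total = R + L = 410 + j5027 Ω = 5043∠85.3° Ω.
Step 4 — Power factor: PF = cos(φ) = Re(Z)/|Z| = 410/5043 = 0.0813.
Step 5 — Type: Im(Z) = 5027 ⇒ lagging (phase φ = 85.3°).

PF = 0.0813 (lagging, φ = 85.3°)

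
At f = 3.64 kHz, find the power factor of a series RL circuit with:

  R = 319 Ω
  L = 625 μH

Step 1 — Angular frequency: ω = 2π·f = 2π·3640 = 2.287e+04 rad/s.
Step 2 — Component impedances:
  R: Z = R = 319 Ω
  L: Z = jωL = j·2.287e+04·0.000625 = 0 + j14.29 Ω
Step 3 — Series combination: Z_total = R + L = 319 + j14.29 Ω = 319.3∠2.6° Ω.
Step 4 — Power factor: PF = cos(φ) = Re(Z)/|Z| = 319/319.32 = 0.999.
Step 5 — Type: Im(Z) = 14.29 ⇒ lagging (phase φ = 2.6°).

PF = 0.999 (lagging, φ = 2.6°)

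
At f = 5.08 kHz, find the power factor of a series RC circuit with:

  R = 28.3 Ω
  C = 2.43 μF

Step 1 — Angular frequency: ω = 2π·f = 2π·5080 = 3.192e+04 rad/s.
Step 2 — Component impedances:
  R: Z = R = 28.3 Ω
  C: Z = 1/(jωC) = -j/(ω·C) = 0 - j12.89 Ω
Step 3 — Series combination: Z_total = R + C = 28.3 - j12.89 Ω = 31.1∠-24.5° Ω.
Step 4 — Power factor: PF = cos(φ) = Re(Z)/|Z| = 28.3/31.1 = 0.91.
Step 5 — Type: Im(Z) = -12.89 ⇒ leading (phase φ = -24.5°).

PF = 0.91 (leading, φ = -24.5°)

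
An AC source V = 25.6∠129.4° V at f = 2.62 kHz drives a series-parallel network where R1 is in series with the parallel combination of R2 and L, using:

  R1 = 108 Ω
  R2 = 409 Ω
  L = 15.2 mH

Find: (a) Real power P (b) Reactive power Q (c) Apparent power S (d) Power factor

Step 1 — Angular frequency: ω = 2π·f = 2π·2620 = 1.646e+04 rad/s.
Step 2 — Component impedances:
  R1: Z = R = 108 Ω
  R2: Z = R = 409 Ω
  L: Z = jωL = j·1.646e+04·0.0152 = 0 + j250.2 Ω
Step 3 — Parallel branch: R2 || L = 1/(1/R2 + 1/L) = 111.4 + j182.1 Ω.
Step 4 — Series with R1: Z_total = R1 + (R2 || L) = 219.4 + j182.1 Ω = 285.1∠39.7° Ω.
Step 5 — Source phasor: V = 25.6∠129.4° V = -16.25 + j19.78 V.
Step 6 — Current: I = V / Z = 0.0004537 + j0.08979 A = 0.08979∠89.7° A.
Step 7 — Complex power: S = V·I* = 1.769 + j1.468 VA.
Step 8 — Real power: P = Re(S) = 1.769 W.
Step 9 — Reactive power: Q = Im(S) = 1.468 VAR.
Step 10 — Apparent power: |S| = 2.299 VA.
Step 11 — Power factor: PF = P/|S| = 0.7695 (lagging).

(a) P = 1.769 W  (b) Q = 1.468 VAR  (c) S = 2.299 VA  (d) PF = 0.7695 (lagging)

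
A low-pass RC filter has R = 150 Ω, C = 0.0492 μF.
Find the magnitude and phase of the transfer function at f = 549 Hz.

Step 1 — Angular frequency: ω = 2π·549 = 3449 rad/s.
Step 2 — Transfer function: H(jω) = 1/(1 + jωRC).
Step 3 — Denominator: 1 + jωRC = 1 + j·3449·150·4.92e-08 = 1 + j0.02546.
Step 4 — H = 0.9994 - j0.02544.
Step 5 — Magnitude: |H| = 0.9997 (-0.0 dB); phase: φ = -1.5°.

|H| = 0.9997 (-0.0 dB), φ = -1.5°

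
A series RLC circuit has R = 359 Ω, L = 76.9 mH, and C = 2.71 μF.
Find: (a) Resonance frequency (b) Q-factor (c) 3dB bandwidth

Step 1 — Resonance condition Im(Z)=0 gives ω₀ = 1/√(LC).
Step 2 — ω₀ = 1/√(0.0769·2.71e-06) = 2191 rad/s.
Step 3 — f₀ = ω₀/(2π) = 348.6 Hz.
Step 4 — Series Q: Q = ω₀L/R = 2191·0.0769/359 = 0.4692.
Step 5 — 3dB bandwidth: Δω = ω₀/Q = 4668 rad/s; BW = Δω/(2π) = 743 Hz.

(a) f₀ = 348.6 Hz  (b) Q = 0.4692  (c) BW = 743 Hz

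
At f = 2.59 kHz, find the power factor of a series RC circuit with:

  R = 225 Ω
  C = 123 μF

Step 1 — Angular frequency: ω = 2π·f = 2π·2590 = 1.627e+04 rad/s.
Step 2 — Component impedances:
  R: Z = R = 225 Ω
  C: Z = 1/(jωC) = -j/(ω·C) = 0 - j0.4996 Ω
Step 3 — Series combination: Z_total = R + C = 225 - j0.4996 Ω = 225∠-0.1° Ω.
Step 4 — Power factor: PF = cos(φ) = Re(Z)/|Z| = 225/225 = 1.
Step 5 — Type: Im(Z) = -0.4996 ⇒ leading (phase φ = -0.1°).

PF = 1 (leading, φ = -0.1°)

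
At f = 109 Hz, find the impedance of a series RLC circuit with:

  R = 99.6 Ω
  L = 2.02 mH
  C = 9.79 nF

Step 1 — Angular frequency: ω = 2π·f = 2π·109 = 684.9 rad/s.
Step 2 — Component impedances:
  R: Z = R = 99.6 Ω
  L: Z = jωL = j·684.9·0.00202 = 0 + j1.383 Ω
  C: Z = 1/(jωC) = -j/(ω·C) = 0 - j1.491e+05 Ω
Step 3 — Series combination: Z_total = R + L + C = 99.6 - j1.491e+05 Ω = 1.491e+05∠-90.0° Ω.

Z = 99.6 - j1.491e+05 Ω = 1.491e+05∠-90.0° Ω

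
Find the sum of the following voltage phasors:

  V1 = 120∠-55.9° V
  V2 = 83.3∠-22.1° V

Step 1 — Convert each phasor to rectangular form:
  V1 = 120·(cos(-55.9°) + j·sin(-55.9°)) = 67.28 - j99.37 V
  V2 = 83.3·(cos(-22.1°) + j·sin(-22.1°)) = 77.18 - j31.34 V
Step 2 — Sum components: V_total = 144.5 - j130.7 V.
Step 3 — Convert to polar: |V_total| = 194.8 V, ∠V_total = -42.1°.

V_total = 194.8∠-42.1° V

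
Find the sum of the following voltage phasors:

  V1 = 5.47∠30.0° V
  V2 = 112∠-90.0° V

Step 1 — Convert each phasor to rectangular form:
  V1 = 5.47·(cos(30.0°) + j·sin(30.0°)) = 4.737 + j2.735 V
  V2 = 112·(cos(-90.0°) + j·sin(-90.0°)) = 0 - j112 V
Step 2 — Sum components: V_total = 4.737 - j109.3 V.
Step 3 — Convert to polar: |V_total| = 109.4 V, ∠V_total = -87.5°.

V_total = 109.4∠-87.5° V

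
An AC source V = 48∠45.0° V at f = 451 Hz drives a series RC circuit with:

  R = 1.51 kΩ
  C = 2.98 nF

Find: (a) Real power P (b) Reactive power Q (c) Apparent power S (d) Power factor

Step 1 — Angular frequency: ω = 2π·f = 2π·451 = 2834 rad/s.
Step 2 — Component impedances:
  R: Z = R = 1510 Ω
  C: Z = 1/(jωC) = -j/(ω·C) = 0 - j1.184e+05 Ω
Step 3 — Series combination: Z_total = R + C = 1510 - j1.184e+05 Ω = 1.184e+05∠-89.3° Ω.
Step 4 — Source phasor: V = 48∠45.0° V = 33.94 + j33.94 V.
Step 5 — Current: I = V / Z = -0.0002829 + j0.0002902 A = 0.0004053∠134.3° A.
Step 6 — Complex power: S = V·I* = 0.000248 - j0.01945 VA.
Step 7 — Real power: P = Re(S) = 0.000248 W.
Step 8 — Reactive power: Q = Im(S) = -0.01945 VAR.
Step 9 — Apparent power: |S| = 0.01945 VA.
Step 10 — Power factor: PF = P/|S| = 0.01275 (leading).

(a) P = 0.000248 W  (b) Q = -0.01945 VAR  (c) S = 0.01945 VA  (d) PF = 0.01275 (leading)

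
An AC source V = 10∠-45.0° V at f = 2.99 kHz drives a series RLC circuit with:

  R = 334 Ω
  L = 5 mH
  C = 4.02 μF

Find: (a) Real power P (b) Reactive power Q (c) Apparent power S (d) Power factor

Step 1 — Angular frequency: ω = 2π·f = 2π·2990 = 1.879e+04 rad/s.
Step 2 — Component impedances:
  R: Z = R = 334 Ω
  L: Z = jωL = j·1.879e+04·0.005 = 0 + j93.93 Ω
  C: Z = 1/(jωC) = -j/(ω·C) = 0 - j13.24 Ω
Step 3 — Series combination: Z_total = R + L + C = 334 + j80.69 Ω = 343.6∠13.6° Ω.
Step 4 — Source phasor: V = 10∠-45.0° V = 7.071 - j7.071 V.
Step 5 — Current: I = V / Z = 0.01517 - j0.02484 A = 0.0291∠-58.6° A.
Step 6 — Complex power: S = V·I* = 0.2829 + j0.06834 VA.
Step 7 — Real power: P = Re(S) = 0.2829 W.
Step 8 — Reactive power: Q = Im(S) = 0.06834 VAR.
Step 9 — Apparent power: |S| = 0.291 VA.
Step 10 — Power factor: PF = P/|S| = 0.972 (lagging).

(a) P = 0.2829 W  (b) Q = 0.06834 VAR  (c) S = 0.291 VA  (d) PF = 0.972 (lagging)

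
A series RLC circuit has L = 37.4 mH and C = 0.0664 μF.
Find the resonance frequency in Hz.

Step 1 — Resonance condition Im(Z)=0 gives ω₀ = 1/√(LC).
Step 2 — ω₀ = 1/√(0.0374·6.64e-08) = 2.007e+04 rad/s.
Step 3 — f₀ = ω₀/(2π) = 3194 Hz.

f₀ = 3194 Hz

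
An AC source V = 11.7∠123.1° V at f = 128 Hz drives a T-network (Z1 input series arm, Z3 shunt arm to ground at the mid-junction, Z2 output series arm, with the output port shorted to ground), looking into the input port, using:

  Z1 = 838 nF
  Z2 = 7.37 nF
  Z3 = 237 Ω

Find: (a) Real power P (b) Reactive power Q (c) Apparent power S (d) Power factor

Step 1 — Angular frequency: ω = 2π·f = 2π·128 = 804.2 rad/s.
Step 2 — Component impedances:
  Z1: Z = 1/(jωC) = -j/(ω·C) = 0 - j1484 Ω
  Z2: Z = 1/(jωC) = -j/(ω·C) = 0 - j1.687e+05 Ω
  Z3: Z = R = 237 Ω
Step 3 — With the output port shorted to ground, the output series arm Z2 runs from the junction to ground; the shunt arm Z3 also runs from the junction to ground. They appear in parallel: Z3 || Z2 = 237 - j0.3329 Ω.
Step 4 — Series with input arm Z1: Z_in = Z1 + (Z3 || Z2) = 237 - j1484 Ω = 1503∠-80.9° Ω.
Step 5 — Source phasor: V = 11.7∠123.1° V = -6.389 + j9.801 V.
Step 6 — Current: I = V / Z = -0.00711 - j0.00317 A = 0.007785∠-156.0° A.
Step 7 — Complex power: S = V·I* = 0.01436 - j0.08994 VA.
Step 8 — Real power: P = Re(S) = 0.01436 W.
Step 9 — Reactive power: Q = Im(S) = -0.08994 VAR.
Step 10 — Apparent power: |S| = 0.09108 VA.
Step 11 — Power factor: PF = P/|S| = 0.1577 (leading).

(a) P = 0.01436 W  (b) Q = -0.08994 VAR  (c) S = 0.09108 VA  (d) PF = 0.1577 (leading)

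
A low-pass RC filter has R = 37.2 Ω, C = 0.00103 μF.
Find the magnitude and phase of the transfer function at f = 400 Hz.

Step 1 — Angular frequency: ω = 2π·400 = 2513 rad/s.
Step 2 — Transfer function: H(jω) = 1/(1 + jωRC).
Step 3 — Denominator: 1 + jωRC = 1 + j·2513·37.2·1.03e-09 = 1 + j9.63e-05.
Step 4 — H = 1 - j9.63e-05.
Step 5 — Magnitude: |H| = 1 (-0.0 dB); phase: φ = -0.0°.

|H| = 1 (-0.0 dB), φ = -0.0°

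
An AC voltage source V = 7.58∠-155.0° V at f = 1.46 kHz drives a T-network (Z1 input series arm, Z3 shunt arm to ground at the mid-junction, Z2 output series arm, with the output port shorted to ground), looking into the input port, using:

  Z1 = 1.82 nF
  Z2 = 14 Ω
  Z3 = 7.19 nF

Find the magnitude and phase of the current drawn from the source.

Step 1 — Angular frequency: ω = 2π·f = 2π·1460 = 9173 rad/s.
Step 2 — Component impedances:
  Z1: Z = 1/(jωC) = -j/(ω·C) = 0 - j5.99e+04 Ω
  Z2: Z = R = 14 Ω
  Z3: Z = 1/(jωC) = -j/(ω·C) = 0 - j1.516e+04 Ω
Step 3 — With the output port shorted to ground, the output series arm Z2 runs from the junction to ground; the shunt arm Z3 also runs from the junction to ground. They appear in parallel: Z3 || Z2 = 14 - j0.01293 Ω.
Step 4 — Series with input arm Z1: Z_in = Z1 + (Z3 || Z2) = 14 - j5.99e+04 Ω = 5.99e+04∠-90.0° Ω.
Step 5 — Source phasor: V = 7.58∠-155.0° V = -6.87 - j3.203 V.
Step 6 — Ohm's law: I = V / Z_total = (-6.87 - j3.203) / (14 - j5.99e+04) = 5.346e-05 - j0.0001147 A.
Step 7 — Convert to polar: |I| = 0.0001266 A, ∠I = -65.0°.

I = 0.0001266∠-65.0° A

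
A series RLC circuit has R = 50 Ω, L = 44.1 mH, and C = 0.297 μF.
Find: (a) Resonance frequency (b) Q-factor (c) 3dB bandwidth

Step 1 — Resonance: ω₀ = 1/√(LC) = 1/√(0.0441·2.97e-07) = 8738 rad/s.
Step 2 — f₀ = ω₀/(2π) = 1391 Hz.
Step 3 — Series Q: Q = ω₀L/R = 8738·0.0441/50 = 7.707.
Step 4 — Bandwidth: Δω = ω₀/Q = 1134 rad/s; BW = Δω/(2π) = 180.4 Hz.

(a) f₀ = 1391 Hz  (b) Q = 7.707  (c) BW = 180.4 Hz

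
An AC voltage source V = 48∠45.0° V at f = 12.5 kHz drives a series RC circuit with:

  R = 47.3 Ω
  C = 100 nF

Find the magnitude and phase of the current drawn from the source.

Step 1 — Angular frequency: ω = 2π·f = 2π·1.25e+04 = 7.854e+04 rad/s.
Step 2 — Component impedances:
  R: Z = R = 47.3 Ω
  C: Z = 1/(jωC) = -j/(ω·C) = 0 - j127.3 Ω
Step 3 — Series combination: Z_total = R + C = 47.3 - j127.3 Ω = 135.8∠-69.6° Ω.
Step 4 — Source phasor: V = 48∠45.0° V = 33.94 + j33.94 V.
Step 5 — Ohm's law: I = V / Z_total = (33.94 + j33.94) / (47.3 - j127.3) = -0.1472 + j0.3213 A.
Step 6 — Convert to polar: |I| = 0.3534 A, ∠I = 114.6°.

I = 0.3534∠114.6° A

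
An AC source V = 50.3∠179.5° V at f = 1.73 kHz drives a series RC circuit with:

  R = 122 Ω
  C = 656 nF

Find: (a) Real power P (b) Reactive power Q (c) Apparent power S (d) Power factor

Step 1 — Angular frequency: ω = 2π·f = 2π·1730 = 1.087e+04 rad/s.
Step 2 — Component impedances:
  R: Z = R = 122 Ω
  C: Z = 1/(jωC) = -j/(ω·C) = 0 - j140.2 Ω
Step 3 — Series combination: Z_total = R + C = 122 - j140.2 Ω = 185.9∠-49.0° Ω.
Step 4 — Source phasor: V = 50.3∠179.5° V = -50.3 + j0.4389 V.
Step 5 — Current: I = V / Z = -0.1794 - j0.2026 A = 0.2706∠-131.5° A.
Step 6 — Complex power: S = V·I* = 8.934 - j10.27 VA.
Step 7 — Real power: P = Re(S) = 8.934 W.
Step 8 — Reactive power: Q = Im(S) = -10.27 VAR.
Step 9 — Apparent power: |S| = 13.61 VA.
Step 10 — Power factor: PF = P/|S| = 0.6563 (leading).

(a) P = 8.934 W  (b) Q = -10.27 VAR  (c) S = 13.61 VA  (d) PF = 0.6563 (leading)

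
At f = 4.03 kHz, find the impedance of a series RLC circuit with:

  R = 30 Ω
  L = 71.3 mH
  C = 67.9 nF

Step 1 — Angular frequency: ω = 2π·f = 2π·4030 = 2.532e+04 rad/s.
Step 2 — Component impedances:
  R: Z = R = 30 Ω
  L: Z = jωL = j·2.532e+04·0.0713 = 0 + j1805 Ω
  C: Z = 1/(jωC) = -j/(ω·C) = 0 - j581.6 Ω
Step 3 — Series combination: Z_total = R + L + C = 30 + j1224 Ω = 1224∠88.6° Ω.

Z = 30 + j1224 Ω = 1224∠88.6° Ω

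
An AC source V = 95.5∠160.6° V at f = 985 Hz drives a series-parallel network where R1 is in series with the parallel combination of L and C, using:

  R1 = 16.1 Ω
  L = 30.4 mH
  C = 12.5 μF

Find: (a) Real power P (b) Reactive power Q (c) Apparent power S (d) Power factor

Step 1 — Angular frequency: ω = 2π·f = 2π·985 = 6189 rad/s.
Step 2 — Component impedances:
  R1: Z = R = 16.1 Ω
  L: Z = jωL = j·6189·0.0304 = 0 + j188.1 Ω
  C: Z = 1/(jωC) = -j/(ω·C) = 0 - j12.93 Ω
Step 3 — Parallel branch: L || C = 1/(1/L + 1/C) = 0 - j13.88 Ω.
Step 4 — Series with R1: Z_total = R1 + (L || C) = 16.1 - j13.88 Ω = 21.26∠-40.8° Ω.
Step 5 — Source phasor: V = 95.5∠160.6° V = -90.08 + j31.72 V.
Step 6 — Current: I = V / Z = -4.184 - j1.637 A = 4.493∠-158.6° A.
Step 7 — Complex power: S = V·I* = 325 - j280.1 VA.
Step 8 — Real power: P = Re(S) = 325 W.
Step 9 — Reactive power: Q = Im(S) = -280.1 VAR.
Step 10 — Apparent power: |S| = 429 VA.
Step 11 — Power factor: PF = P/|S| = 0.7574 (leading).

(a) P = 325 W  (b) Q = -280.1 VAR  (c) S = 429 VA  (d) PF = 0.7574 (leading)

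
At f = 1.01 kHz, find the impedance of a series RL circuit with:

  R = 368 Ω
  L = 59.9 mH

Step 1 — Angular frequency: ω = 2π·f = 2π·1010 = 6346 rad/s.
Step 2 — Component impedances:
  R: Z = R = 368 Ω
  L: Z = jωL = j·6346·0.0599 = 0 + j380.1 Ω
Step 3 — Series combination: Z_total = R + L = 368 + j380.1 Ω = 529.1∠45.9° Ω.

Z = 368 + j380.1 Ω = 529.1∠45.9° Ω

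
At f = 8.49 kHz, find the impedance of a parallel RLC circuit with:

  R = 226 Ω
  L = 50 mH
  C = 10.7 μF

Step 1 — Angular frequency: ω = 2π·f = 2π·8490 = 5.334e+04 rad/s.
Step 2 — Component impedances:
  R: Z = R = 226 Ω
  L: Z = jωL = j·5.334e+04·0.05 = 0 + j2667 Ω
  C: Z = 1/(jωC) = -j/(ω·C) = 0 - j1.752 Ω
Step 3 — Parallel combination: 1/Z_total = 1/R + 1/L + 1/C; Z_total = 0.0136 - j1.753 Ω = 1.753∠-89.6° Ω.

Z = 0.0136 - j1.753 Ω = 1.753∠-89.6° Ω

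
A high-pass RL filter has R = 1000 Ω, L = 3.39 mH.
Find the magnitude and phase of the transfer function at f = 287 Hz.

Step 1 — Angular frequency: ω = 2π·287 = 1803 rad/s.
Step 2 — Transfer function: H(jω) = jωL/(R + jωL).
Step 3 — Numerator jωL = j·6.113; denominator R + jωL = 1000 + j6.113.
Step 4 — H = 3.737e-05 + j0.006113.
Step 5 — Magnitude: |H| = 0.006113 (-44.3 dB); phase: φ = 89.6°.

|H| = 0.006113 (-44.3 dB), φ = 89.6°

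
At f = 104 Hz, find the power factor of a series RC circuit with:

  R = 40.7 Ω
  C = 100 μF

Step 1 — Angular frequency: ω = 2π·f = 2π·104 = 653.5 rad/s.
Step 2 — Component impedances:
  R: Z = R = 40.7 Ω
  C: Z = 1/(jωC) = -j/(ω·C) = 0 - j15.3 Ω
Step 3 — Series combination: Z_total = R + C = 40.7 - j15.3 Ω = 43.48∠-20.6° Ω.
Step 4 — Power factor: PF = cos(φ) = Re(Z)/|Z| = 40.7/43.482 = 0.936.
Step 5 — Type: Im(Z) = -15.3 ⇒ leading (phase φ = -20.6°).

PF = 0.936 (leading, φ = -20.6°)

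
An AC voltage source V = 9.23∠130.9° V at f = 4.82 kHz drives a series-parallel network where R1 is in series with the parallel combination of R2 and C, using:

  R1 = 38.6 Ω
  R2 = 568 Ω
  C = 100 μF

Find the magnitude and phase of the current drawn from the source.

Step 1 — Angular frequency: ω = 2π·f = 2π·4820 = 3.028e+04 rad/s.
Step 2 — Component impedances:
  R1: Z = R = 38.6 Ω
  R2: Z = R = 568 Ω
  C: Z = 1/(jωC) = -j/(ω·C) = 0 - j0.3302 Ω
Step 3 — Parallel branch: R2 || C = 1/(1/R2 + 1/C) = 0.000192 - j0.3302 Ω.
Step 4 — Series with R1: Z_total = R1 + (R2 || C) = 38.6 - j0.3302 Ω = 38.6∠-0.5° Ω.
Step 5 — Source phasor: V = 9.23∠130.9° V = -6.043 + j6.977 V.
Step 6 — Ohm's law: I = V / Z_total = (-6.043 + j6.977) / (38.6 - j0.3302) = -0.1581 + j0.1794 A.
Step 7 — Convert to polar: |I| = 0.2391 A, ∠I = 131.4°.

I = 0.2391∠131.4° A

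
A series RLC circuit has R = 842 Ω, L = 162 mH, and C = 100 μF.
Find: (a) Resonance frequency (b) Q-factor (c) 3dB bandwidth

Step 1 — Resonance condition Im(Z)=0 gives ω₀ = 1/√(LC).
Step 2 — ω₀ = 1/√(0.162·0.0001) = 248.5 rad/s.
Step 3 — f₀ = ω₀/(2π) = 39.54 Hz.
Step 4 — Series Q: Q = ω₀L/R = 248.5·0.162/842 = 0.0478.
Step 5 — 3dB bandwidth: Δω = ω₀/Q = 5198 rad/s; BW = Δω/(2π) = 827.2 Hz.

(a) f₀ = 39.54 Hz  (b) Q = 0.0478  (c) BW = 827.2 Hz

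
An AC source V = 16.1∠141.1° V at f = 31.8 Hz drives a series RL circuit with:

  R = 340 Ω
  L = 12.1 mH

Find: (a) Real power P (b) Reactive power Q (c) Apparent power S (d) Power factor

Step 1 — Angular frequency: ω = 2π·f = 2π·31.8 = 199.8 rad/s.
Step 2 — Component impedances:
  R: Z = R = 340 Ω
  L: Z = jωL = j·199.8·0.0121 = 0 + j2.418 Ω
Step 3 — Series combination: Z_total = R + L = 340 + j2.418 Ω = 340∠0.4° Ω.
Step 4 — Source phasor: V = 16.1∠141.1° V = -12.53 + j10.11 V.
Step 5 — Current: I = V / Z = -0.03664 + j0.03 A = 0.04735∠140.7° A.
Step 6 — Complex power: S = V·I* = 0.7623 + j0.005421 VA.
Step 7 — Real power: P = Re(S) = 0.7623 W.
Step 8 — Reactive power: Q = Im(S) = 0.005421 VAR.
Step 9 — Apparent power: |S| = 0.7624 VA.
Step 10 — Power factor: PF = P/|S| = 1 (lagging).

(a) P = 0.7623 W  (b) Q = 0.005421 VAR  (c) S = 0.7624 VA  (d) PF = 1 (lagging)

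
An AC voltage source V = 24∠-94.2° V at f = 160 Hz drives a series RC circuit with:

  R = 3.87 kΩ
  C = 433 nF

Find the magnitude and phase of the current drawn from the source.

Step 1 — Angular frequency: ω = 2π·f = 2π·160 = 1005 rad/s.
Step 2 — Component impedances:
  R: Z = R = 3870 Ω
  C: Z = 1/(jωC) = -j/(ω·C) = 0 - j2297 Ω
Step 3 — Series combination: Z_total = R + C = 3870 - j2297 Ω = 4500∠-30.7° Ω.
Step 4 — Source phasor: V = 24∠-94.2° V = -1.758 - j23.94 V.
Step 5 — Ohm's law: I = V / Z_total = (-1.758 - j23.94) / (3870 - j2297) = 0.002379 - j0.004773 A.
Step 6 — Convert to polar: |I| = 0.005333 A, ∠I = -63.5°.

I = 0.005333∠-63.5° A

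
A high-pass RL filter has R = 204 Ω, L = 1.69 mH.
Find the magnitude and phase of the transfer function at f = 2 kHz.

Step 1 — Angular frequency: ω = 2π·2000 = 1.257e+04 rad/s.
Step 2 — Transfer function: H(jω) = jωL/(R + jωL).
Step 3 — Numerator jωL = j·21.24; denominator R + jωL = 204 + j21.24.
Step 4 — H = 0.01072 + j0.103.
Step 5 — Magnitude: |H| = 0.1035 (-19.7 dB); phase: φ = 84.1°.

|H| = 0.1035 (-19.7 dB), φ = 84.1°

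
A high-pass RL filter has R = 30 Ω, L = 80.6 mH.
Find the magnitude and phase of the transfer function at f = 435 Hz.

Step 1 — Angular frequency: ω = 2π·435 = 2733 rad/s.
Step 2 — Transfer function: H(jω) = jωL/(R + jωL).
Step 3 — Numerator jωL = j·220.3; denominator R + jωL = 30 + j220.3.
Step 4 — H = 0.9818 + j0.1337.
Step 5 — Magnitude: |H| = 0.9909 (-0.1 dB); phase: φ = 7.8°.

|H| = 0.9909 (-0.1 dB), φ = 7.8°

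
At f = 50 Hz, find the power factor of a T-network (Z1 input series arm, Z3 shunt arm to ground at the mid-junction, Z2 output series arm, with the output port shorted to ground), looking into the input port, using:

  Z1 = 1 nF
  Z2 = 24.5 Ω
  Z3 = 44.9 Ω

Step 1 — Angular frequency: ω = 2π·f = 2π·50 = 314.2 rad/s.
Step 2 — Component impedances:
  Z1: Z = 1/(jωC) = -j/(ω·C) = 0 - j3.183e+06 Ω
  Z2: Z = R = 24.5 Ω
  Z3: Z = R = 44.9 Ω
Step 3 — With the output port shorted to ground, the output series arm Z2 runs from the junction to ground; the shunt arm Z3 also runs from the junction to ground. They appear in parallel: Z3 || Z2 = 15.85 Ω.
Step 4 — Series with input arm Z1: Z_in = Z1 + (Z3 || Z2) = 15.85 - j3.183e+06 Ω = 3.183e+06∠-90.0° Ω.
Step 5 — Power factor: PF = cos(φ) = Re(Z)/|Z| = 15.85/3.183e+06 = 4.98e-06.
Step 6 — Type: Im(Z) = -3.183e+06 ⇒ leading (phase φ = -90.0°).

PF = 4.98e-06 (leading, φ = -90.0°)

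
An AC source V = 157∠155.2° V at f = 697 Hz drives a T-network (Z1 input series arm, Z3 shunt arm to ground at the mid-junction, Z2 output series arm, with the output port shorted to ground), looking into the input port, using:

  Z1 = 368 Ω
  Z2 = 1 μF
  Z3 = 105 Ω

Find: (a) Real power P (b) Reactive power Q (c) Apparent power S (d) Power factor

Step 1 — Angular frequency: ω = 2π·f = 2π·697 = 4379 rad/s.
Step 2 — Component impedances:
  Z1: Z = R = 368 Ω
  Z2: Z = 1/(jωC) = -j/(ω·C) = 0 - j228.3 Ω
  Z3: Z = R = 105 Ω
Step 3 — With the output port shorted to ground, the output series arm Z2 runs from the junction to ground; the shunt arm Z3 also runs from the junction to ground. They appear in parallel: Z3 || Z2 = 86.67 - j39.86 Ω.
Step 4 — Series with input arm Z1: Z_in = Z1 + (Z3 || Z2) = 454.7 - j39.86 Ω = 456.4∠-5.0° Ω.
Step 5 — Source phasor: V = 157∠155.2° V = -142.5 + j65.85 V.
Step 6 — Current: I = V / Z = -0.3237 + j0.1165 A = 0.344∠160.2° A.
Step 7 — Complex power: S = V·I* = 53.8 - j4.716 VA.
Step 8 — Real power: P = Re(S) = 53.8 W.
Step 9 — Reactive power: Q = Im(S) = -4.716 VAR.
Step 10 — Apparent power: |S| = 54.01 VA.
Step 11 — Power factor: PF = P/|S| = 0.9962 (leading).

(a) P = 53.8 W  (b) Q = -4.716 VAR  (c) S = 54.01 VA  (d) PF = 0.9962 (leading)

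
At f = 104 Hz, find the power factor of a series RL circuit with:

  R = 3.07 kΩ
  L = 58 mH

Step 1 — Angular frequency: ω = 2π·f = 2π·104 = 653.5 rad/s.
Step 2 — Component impedances:
  R: Z = R = 3070 Ω
  L: Z = jωL = j·653.5·0.058 = 0 + j37.9 Ω
Step 3 — Series combination: Z_total = R + L = 3070 + j37.9 Ω = 3070∠0.7° Ω.
Step 4 — Power factor: PF = cos(φ) = Re(Z)/|Z| = 3070/3070.2 = 0.9999.
Step 5 — Type: Im(Z) = 37.9 ⇒ lagging (phase φ = 0.7°).

PF = 0.9999 (lagging, φ = 0.7°)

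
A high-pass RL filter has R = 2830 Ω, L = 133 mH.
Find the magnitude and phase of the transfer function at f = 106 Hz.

Step 1 — Angular frequency: ω = 2π·106 = 666 rad/s.
Step 2 — Transfer function: H(jω) = jωL/(R + jωL).
Step 3 — Numerator jωL = j·88.58; denominator R + jωL = 2830 + j88.58.
Step 4 — H = 0.0009788 + j0.03127.
Step 5 — Magnitude: |H| = 0.03129 (-30.1 dB); phase: φ = 88.2°.

|H| = 0.03129 (-30.1 dB), φ = 88.2°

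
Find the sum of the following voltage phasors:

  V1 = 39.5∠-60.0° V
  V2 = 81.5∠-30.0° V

Step 1 — Convert each phasor to rectangular form:
  V1 = 39.5·(cos(-60.0°) + j·sin(-60.0°)) = 19.75 - j34.21 V
  V2 = 81.5·(cos(-30.0°) + j·sin(-30.0°)) = 70.58 - j40.75 V
Step 2 — Sum components: V_total = 90.33 - j74.96 V.
Step 3 — Convert to polar: |V_total| = 117.4 V, ∠V_total = -39.7°.

V_total = 117.4∠-39.7° V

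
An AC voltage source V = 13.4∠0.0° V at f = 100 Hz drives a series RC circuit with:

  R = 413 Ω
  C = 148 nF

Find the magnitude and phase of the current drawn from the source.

Step 1 — Angular frequency: ω = 2π·f = 2π·100 = 628.3 rad/s.
Step 2 — Component impedances:
  R: Z = R = 413 Ω
  C: Z = 1/(jωC) = -j/(ω·C) = 0 - j1.075e+04 Ω
Step 3 — Series combination: Z_total = R + C = 413 - j1.075e+04 Ω = 1.076e+04∠-87.8° Ω.
Step 4 — Source phasor: V = 13.4∠0.0° V = 13.4 V.
Step 5 — Ohm's law: I = V / Z_total = (13.4) / (413 - j1.075e+04) = 4.779e-05 + j0.001244 A.
Step 6 — Convert to polar: |I| = 0.001245 A, ∠I = 87.8°.

I = 0.001245∠87.8° A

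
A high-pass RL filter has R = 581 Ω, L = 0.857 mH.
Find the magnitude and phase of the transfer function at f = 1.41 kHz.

Step 1 — Angular frequency: ω = 2π·1410 = 8859 rad/s.
Step 2 — Transfer function: H(jω) = jωL/(R + jωL).
Step 3 — Numerator jωL = j·7.592; denominator R + jωL = 581 + j7.592.
Step 4 — H = 0.0001707 + j0.01307.
Step 5 — Magnitude: |H| = 0.01307 (-37.7 dB); phase: φ = 89.3°.

|H| = 0.01307 (-37.7 dB), φ = 89.3°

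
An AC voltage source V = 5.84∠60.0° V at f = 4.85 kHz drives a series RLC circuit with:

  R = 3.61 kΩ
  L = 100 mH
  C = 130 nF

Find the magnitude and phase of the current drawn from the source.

Step 1 — Angular frequency: ω = 2π·f = 2π·4850 = 3.047e+04 rad/s.
Step 2 — Component impedances:
  R: Z = R = 3610 Ω
  L: Z = jωL = j·3.047e+04·0.1 = 0 + j3047 Ω
  C: Z = 1/(jωC) = -j/(ω·C) = 0 - j252.4 Ω
Step 3 — Series combination: Z_total = R + L + C = 3610 + j2795 Ω = 4565∠37.7° Ω.
Step 4 — Source phasor: V = 5.84∠60.0° V = 2.92 + j5.058 V.
Step 5 — Ohm's law: I = V / Z_total = (2.92 + j5.058) / (3610 + j2795) = 0.001184 + j0.0004844 A.
Step 6 — Convert to polar: |I| = 0.001279 A, ∠I = 22.3°.

I = 0.001279∠22.3° A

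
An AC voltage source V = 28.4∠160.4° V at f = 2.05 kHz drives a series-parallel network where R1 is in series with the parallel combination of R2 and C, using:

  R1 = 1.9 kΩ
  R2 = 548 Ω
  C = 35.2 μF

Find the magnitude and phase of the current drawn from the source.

Step 1 — Angular frequency: ω = 2π·f = 2π·2050 = 1.288e+04 rad/s.
Step 2 — Component impedances:
  R1: Z = R = 1900 Ω
  R2: Z = R = 548 Ω
  C: Z = 1/(jωC) = -j/(ω·C) = 0 - j2.206 Ω
Step 3 — Parallel branch: R2 || C = 1/(1/R2 + 1/C) = 0.008877 - j2.206 Ω.
Step 4 — Series with R1: Z_total = R1 + (R2 || C) = 1900 - j2.206 Ω = 1900∠-0.1° Ω.
Step 5 — Source phasor: V = 28.4∠160.4° V = -26.75 + j9.527 V.
Step 6 — Ohm's law: I = V / Z_total = (-26.75 + j9.527) / (1900 - j2.206) = -0.01409 + j0.004998 A.
Step 7 — Convert to polar: |I| = 0.01495 A, ∠I = 160.5°.

I = 0.01495∠160.5° A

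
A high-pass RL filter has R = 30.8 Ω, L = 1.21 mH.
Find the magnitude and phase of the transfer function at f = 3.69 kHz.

Step 1 — Angular frequency: ω = 2π·3690 = 2.318e+04 rad/s.
Step 2 — Transfer function: H(jω) = jωL/(R + jωL).
Step 3 — Numerator jωL = j·28.05; denominator R + jωL = 30.8 + j28.05.
Step 4 — H = 0.4534 + j0.4978.
Step 5 — Magnitude: |H| = 0.6734 (-3.4 dB); phase: φ = 47.7°.

|H| = 0.6734 (-3.4 dB), φ = 47.7°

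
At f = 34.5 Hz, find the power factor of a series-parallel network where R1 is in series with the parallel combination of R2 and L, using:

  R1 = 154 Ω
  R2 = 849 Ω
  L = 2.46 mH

Step 1 — Angular frequency: ω = 2π·f = 2π·34.5 = 216.8 rad/s.
Step 2 — Component impedances:
  R1: Z = R = 154 Ω
  R2: Z = R = 849 Ω
  L: Z = jωL = j·216.8·0.00246 = 0 + j0.5333 Ω
Step 3 — Parallel branch: R2 || L = 1/(1/R2 + 1/L) = 0.0003349 + j0.5333 Ω.
Step 4 — Series with R1: Z_total = R1 + (R2 || L) = 154 + j0.5333 Ω = 154∠0.2° Ω.
Step 5 — Power factor: PF = cos(φ) = Re(Z)/|Z| = 154/154 = 1.
Step 6 — Type: Im(Z) = 0.5333 ⇒ lagging (phase φ = 0.2°).

PF = 1 (lagging, φ = 0.2°)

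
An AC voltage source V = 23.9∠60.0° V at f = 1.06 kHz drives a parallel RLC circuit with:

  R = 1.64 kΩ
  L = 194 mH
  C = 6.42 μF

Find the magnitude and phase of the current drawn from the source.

Step 1 — Angular frequency: ω = 2π·f = 2π·1060 = 6660 rad/s.
Step 2 — Component impedances:
  R: Z = R = 1640 Ω
  L: Z = jωL = j·6660·0.194 = 0 + j1292 Ω
  C: Z = 1/(jωC) = -j/(ω·C) = 0 - j23.39 Ω
Step 3 — Parallel combination: 1/Z_total = 1/R + 1/L + 1/C; Z_total = 0.3459 - j23.81 Ω = 23.82∠-89.2° Ω.
Step 4 — Source phasor: V = 23.9∠60.0° V = 11.95 + j20.7 V.
Step 5 — Ohm's law: I = V / Z_total = (11.95 + j20.7) / (0.3459 - j23.81) = -0.8617 + j0.5143 A.
Step 6 — Convert to polar: |I| = 1.004 A, ∠I = 149.2°.

I = 1.004∠149.2° A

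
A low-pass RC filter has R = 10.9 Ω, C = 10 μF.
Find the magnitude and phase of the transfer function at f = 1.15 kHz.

Step 1 — Angular frequency: ω = 2π·1150 = 7226 rad/s.
Step 2 — Transfer function: H(jω) = 1/(1 + jωRC).
Step 3 — Denominator: 1 + jωRC = 1 + j·7226·10.9·1e-05 = 1 + j0.7876.
Step 4 — H = 0.6172 - j0.4861.
Step 5 — Magnitude: |H| = 0.7856 (-2.1 dB); phase: φ = -38.2°.

|H| = 0.7856 (-2.1 dB), φ = -38.2°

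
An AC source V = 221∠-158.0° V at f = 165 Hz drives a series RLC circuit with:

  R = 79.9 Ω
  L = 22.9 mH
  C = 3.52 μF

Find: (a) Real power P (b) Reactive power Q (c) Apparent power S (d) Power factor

Step 1 — Angular frequency: ω = 2π·f = 2π·165 = 1037 rad/s.
Step 2 — Component impedances:
  R: Z = R = 79.9 Ω
  L: Z = jωL = j·1037·0.0229 = 0 + j23.74 Ω
  C: Z = 1/(jωC) = -j/(ω·C) = 0 - j274 Ω
Step 3 — Series combination: Z_total = R + L + C = 79.9 - j250.3 Ω = 262.7∠-72.3° Ω.
Step 4 — Source phasor: V = 221∠-158.0° V = -204.9 - j82.79 V.
Step 5 — Current: I = V / Z = 0.063 - j0.8388 A = 0.8412∠-85.7° A.
Step 6 — Complex power: S = V·I* = 56.53 - j177.1 VA.
Step 7 — Real power: P = Re(S) = 56.53 W.
Step 8 — Reactive power: Q = Im(S) = -177.1 VAR.
Step 9 — Apparent power: |S| = 185.9 VA.
Step 10 — Power factor: PF = P/|S| = 0.3041 (leading).

(a) P = 56.53 W  (b) Q = -177.1 VAR  (c) S = 185.9 VA  (d) PF = 0.3041 (leading)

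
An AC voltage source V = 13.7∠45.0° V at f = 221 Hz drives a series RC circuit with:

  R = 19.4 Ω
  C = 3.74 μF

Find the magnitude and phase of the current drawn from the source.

Step 1 — Angular frequency: ω = 2π·f = 2π·221 = 1389 rad/s.
Step 2 — Component impedances:
  R: Z = R = 19.4 Ω
  C: Z = 1/(jωC) = -j/(ω·C) = 0 - j192.6 Ω
Step 3 — Series combination: Z_total = R + C = 19.4 - j192.6 Ω = 193.5∠-84.2° Ω.
Step 4 — Source phasor: V = 13.7∠45.0° V = 9.687 + j9.687 V.
Step 5 — Ohm's law: I = V / Z_total = (9.687 + j9.687) / (19.4 - j192.6) = -0.04479 + j0.05482 A.
Step 6 — Convert to polar: |I| = 0.07079 A, ∠I = 129.2°.

I = 0.07079∠129.2° A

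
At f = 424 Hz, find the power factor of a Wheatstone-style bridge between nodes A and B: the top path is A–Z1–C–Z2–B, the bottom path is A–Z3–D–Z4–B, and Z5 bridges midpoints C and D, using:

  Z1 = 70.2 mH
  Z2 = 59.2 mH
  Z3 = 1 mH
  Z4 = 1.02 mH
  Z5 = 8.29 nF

Step 1 — Angular frequency: ω = 2π·f = 2π·424 = 2664 rad/s.
Step 2 — Component impedances:
  Z1: Z = jωL = j·2664·0.0702 = 0 + j187 Ω
  Z2: Z = jωL = j·2664·0.0592 = 0 + j157.7 Ω
  Z3: Z = jωL = j·2664·0.001 = 0 + j2.664 Ω
  Z4: Z = jωL = j·2664·0.00102 = 0 + j2.717 Ω
  Z5: Z = 1/(jωC) = -j/(ω·C) = 0 - j4.528e+04 Ω
Step 3 — Bridge requires nodal analysis (the Z5 bridge couples midpoints C and D, so the two paths cannot be reduced to a simple series/parallel combination). Setting node B to ground and injecting 1 A at node A, the 3-node admittance system at A, C, D solves to V_A = Z_AB = 0 + j5.299 Ω = 5.299∠90.0° Ω.
Step 4 — Power factor: PF = cos(φ) = Re(Z)/|Z| = 0/5.299 = 0.
Step 5 — Type: Im(Z) = 5.299 ⇒ lagging (phase φ = 90.0°).

PF = 0 (lagging, φ = 90.0°)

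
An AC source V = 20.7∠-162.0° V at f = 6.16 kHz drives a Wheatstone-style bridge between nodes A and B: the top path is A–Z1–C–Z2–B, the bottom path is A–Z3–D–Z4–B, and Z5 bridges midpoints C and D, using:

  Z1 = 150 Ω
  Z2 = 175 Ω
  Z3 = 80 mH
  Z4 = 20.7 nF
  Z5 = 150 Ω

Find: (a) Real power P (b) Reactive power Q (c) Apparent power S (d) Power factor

Step 1 — Angular frequency: ω = 2π·f = 2π·6160 = 3.87e+04 rad/s.
Step 2 — Component impedances:
  Z1: Z = R = 150 Ω
  Z2: Z = R = 175 Ω
  Z3: Z = jωL = j·3.87e+04·0.08 = 0 + j3096 Ω
  Z4: Z = 1/(jωC) = -j/(ω·C) = 0 - j1248 Ω
  Z5: Z = R = 150 Ω
Step 3 — Bridge requires nodal analysis (the Z5 bridge couples midpoints C and D, so the two paths cannot be reduced to a simple series/parallel combination). Setting node B to ground and injecting 1 A at node A, the 3-node admittance system at A, C, D solves to V_A = Z_AB = 316.3 - j15.55 Ω = 316.7∠-2.8° Ω.
Step 4 — Source phasor: V = 20.7∠-162.0° V = -19.69 - j6.397 V.
Step 5 — Current: I = V / Z = -0.0611 - j0.02323 A = 0.06536∠-159.2° A.
Step 6 — Complex power: S = V·I* = 1.351 - j0.06643 VA.
Step 7 — Real power: P = Re(S) = 1.351 W.
Step 8 — Reactive power: Q = Im(S) = -0.06643 VAR.
Step 9 — Apparent power: |S| = 1.353 VA.
Step 10 — Power factor: PF = P/|S| = 0.9988 (leading).

(a) P = 1.351 W  (b) Q = -0.06643 VAR  (c) S = 1.353 VA  (d) PF = 0.9988 (leading)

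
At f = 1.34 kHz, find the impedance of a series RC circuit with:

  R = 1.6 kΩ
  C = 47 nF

Step 1 — Angular frequency: ω = 2π·f = 2π·1340 = 8419 rad/s.
Step 2 — Component impedances:
  R: Z = R = 1600 Ω
  C: Z = 1/(jωC) = -j/(ω·C) = 0 - j2527 Ω
Step 3 — Series combination: Z_total = R + C = 1600 - j2527 Ω = 2991∠-57.7° Ω.

Z = 1600 - j2527 Ω = 2991∠-57.7° Ω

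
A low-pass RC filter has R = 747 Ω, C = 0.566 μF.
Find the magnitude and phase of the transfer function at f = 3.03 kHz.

Step 1 — Angular frequency: ω = 2π·3030 = 1.904e+04 rad/s.
Step 2 — Transfer function: H(jω) = 1/(1 + jωRC).
Step 3 — Denominator: 1 + jωRC = 1 + j·1.904e+04·747·5.66e-07 = 1 + j8.049.
Step 4 — H = 0.0152 - j0.1223.
Step 5 — Magnitude: |H| = 0.1233 (-18.2 dB); phase: φ = -82.9°.

|H| = 0.1233 (-18.2 dB), φ = -82.9°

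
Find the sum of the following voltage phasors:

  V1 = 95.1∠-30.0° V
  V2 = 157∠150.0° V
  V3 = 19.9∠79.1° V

Step 1 — Convert each phasor to rectangular form:
  V1 = 95.1·(cos(-30.0°) + j·sin(-30.0°)) = 82.36 - j47.55 V
  V2 = 157·(cos(150.0°) + j·sin(150.0°)) = -136 + j78.5 V
  V3 = 19.9·(cos(79.1°) + j·sin(79.1°)) = 3.763 + j19.54 V
Step 2 — Sum components: V_total = -49.84 + j50.49 V.
Step 3 — Convert to polar: |V_total| = 70.95 V, ∠V_total = 134.6°.

V_total = 70.95∠134.6° V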